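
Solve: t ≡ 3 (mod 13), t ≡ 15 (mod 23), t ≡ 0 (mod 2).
M = 13 × 23 × 2 = 598. M₁ = 46, y₁ ≡ 2 (mod 13). M₂ = 26, y₂ ≡ 8 (mod 23). M₃ = 299, y₃ ≡ 1 (mod 2). t = 3×46×2 + 15×26×8 + 0×299×1 ≡ 406 (mod 598)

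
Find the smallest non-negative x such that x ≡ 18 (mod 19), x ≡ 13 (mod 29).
303

Using the Chinese Remainder Theorem:
M = product of moduli = 551
For equation 1: M_1 = 29, 29 ≡ 10 (mod 19), inverse of 29 mod 19 is 2 (check: 10 × 2 = 20 ≡ 1 (mod 19))
For equation 2: M_2 = 19, 19 ≡ 19 (mod 29), inverse of 19 mod 29 is 26 (check: 19 × 26 = 494 ≡ 1 (mod 29))
Combine: x ≡ Σ r_i×M_i×(M_i⁻¹ mod m_i) = 18×29×2 + 13×19×26 = 1044 + 6422 = 7466
7466 mod 551 = 303
x ≡ 303 (mod 551)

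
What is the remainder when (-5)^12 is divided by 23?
Using repeated squaring. (-5) ≡ 18 (mod 23). 12 = 8 + 4 (binary 1100). Repeated squaring mod 23: 18^1 ≡ 18; 18^2 ≡ 18² = 324 ≡ 2; 18^4 ≡ 2² = 4 ≡ 4; 18^8 ≡ 4² = 16 ≡ 16. Multiply: (-5)^12 ≡ 18^8 × 18^4 ≡ 16 × 4 (mod 23): 16 × 4 = 64 ≡ 18. So (-5)^12 ≡ 18 (mod 23).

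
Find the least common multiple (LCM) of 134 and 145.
19430

First find GCD(134, 145) using the Euclidean algorithm:
134 = 0 × 145 + 134
145 = 1 × 134 + 11
134 = 12 × 11 + 2
11 = 5 × 2 + 1
2 = 2 × 1 + 0
GCD(134, 145) = 1

LCM formula: LCM(a, b) = (a × b) / GCD(a, b)
LCM(134, 145) = (134 × 145) / 1
LCM(134, 145) = 19430 / 1
LCM(134, 145) = 19430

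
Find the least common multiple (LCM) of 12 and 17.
204

First find GCD(12, 17) using the Euclidean algorithm:
12 = 0 × 17 + 12
17 = 1 × 12 + 5
12 = 2 × 5 + 2
5 = 2 × 2 + 1
2 = 2 × 1 + 0
GCD(12, 17) = 1

LCM formula: LCM(a, b) = (a × b) / GCD(a, b)
LCM(12, 17) = (12 × 17) / 1
LCM(12, 17) = 204 / 1
LCM(12, 17) = 204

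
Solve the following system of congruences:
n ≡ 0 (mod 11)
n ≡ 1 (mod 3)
22

Using the Chinese Remainder Theorem:
M = product of moduli = 33
For equation 1: M_1 = 3, 3 ≡ 3 (mod 11), inverse of 3 mod 11 is 4 (check: 3 × 4 = 12 ≡ 1 (mod 11))
For equation 2: M_2 = 11, 11 ≡ 2 (mod 3), inverse of 11 mod 3 is 2 (check: 2 × 2 = 4 ≡ 1 (mod 3))
Combine: n ≡ Σ r_i×M_i×(M_i⁻¹ mod m_i) = 0×3×4 + 1×11×2 = 0 + 22 = 22
22 mod 33 = 22
n ≡ 22 (mod 33)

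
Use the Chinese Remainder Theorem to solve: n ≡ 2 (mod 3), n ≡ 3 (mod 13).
M = 3 × 13 = 39. M₁ = 13, y₁ ≡ 1 (mod 3). M₂ = 3, y₂ ≡ 9 (mod 13). n = 2×13×1 + 3×3×9 ≡ 29 (mod 39)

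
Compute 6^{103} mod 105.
6

Using successive squaring:
Binary expansion of 103: 1100111
Powers of 6 mod 105 (each is the square of the previous):
  6^1 ≡ 6 (mod 105)
  6^2 ≡ 6² = 36 ≡ 36 (mod 105)
  6^4 ≡ 36² = 1296 ≡ 36 (mod 105)
  6^8 ≡ 36² = 1296 ≡ 36 (mod 105)
  6^16 ≡ 36² = 1296 ≡ 36 (mod 105)
  6^32 ≡ 36² = 1296 ≡ 36 (mod 105)
  6^64 ≡ 36² = 1296 ≡ 36 (mod 105)
103 = 64 + 32 + 4 + 2 + 1, so 6^103 = 6^64 × 6^32 × 6^4 × 6^2 × 6^1 ≡ 36 × 36 × 36 × 36 × 6 (mod 105)
Multiplying step by step:
  36 × 36 = 1296 ≡ 36 (mod 105)
  36 × 36 = 1296 ≡ 36 (mod 105)
  36 × 36 = 1296 ≡ 36 (mod 105)
  36 × 6 = 216 ≡ 6 (mod 105)
Result: 6^103 ≡ 6 (mod 105)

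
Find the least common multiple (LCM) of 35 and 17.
595

First find GCD(35, 17) using the Euclidean algorithm:
35 = 2 × 17 + 1
17 = 17 × 1 + 0
GCD(35, 17) = 1

LCM formula: LCM(a, b) = (a × b) / GCD(a, b)
LCM(35, 17) = (35 × 17) / 1
LCM(35, 17) = 595 / 1
LCM(35, 17) = 595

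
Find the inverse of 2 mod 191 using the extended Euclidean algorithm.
Extended GCD: 2(-95) + 191(1) = 1. So 2^(-1) ≡ 96 ≡ 96 (mod 191). Verify: 2 × 96 = 192 ≡ 1 (mod 191)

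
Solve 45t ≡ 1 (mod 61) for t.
45^(-1) ≡ 19 (mod 61). Verification: 45 × 19 = 855 ≡ 1 (mod 61)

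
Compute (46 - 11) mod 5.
0

(46 - 11) = 35
35 mod 5 = 0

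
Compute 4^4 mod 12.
4 = 4 (binary 100). Repeated squaring mod 12: 4^1 ≡ 4; 4^2 ≡ 4² = 16 ≡ 4; 4^4 ≡ 4² = 16 ≡ 4. So 4^4 ≡ 4 (mod 12).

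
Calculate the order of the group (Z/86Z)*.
42

Prime factorization: 86 = 2 × 43
Using the formula φ(n) = n × Π(1 - 1/p) for each prime factor p:
φ(86) = 86 × (1 - 1/2) × (1 - 1/43)
φ(86) = 42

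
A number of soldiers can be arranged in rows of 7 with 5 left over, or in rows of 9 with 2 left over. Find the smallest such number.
M = 7 × 9 = 63. M₁ = 9, y₁ ≡ 4 (mod 7). M₂ = 7, y₂ ≡ 4 (mod 9). r = 5×9×4 + 2×7×4 ≡ 47 (mod 63). The smallest positive such number is 47.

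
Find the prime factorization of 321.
3 × 107

Divide by primes starting from smallest:
321 ÷ 3 = 107
107 ÷ 107 = 1

321 = 3 × 107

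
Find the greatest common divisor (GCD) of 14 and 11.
1

Using the Euclidean algorithm:
14 = 1 × 11 + 3
11 = 3 × 3 + 2
3 = 1 × 2 + 1
2 = 2 × 1 + 0

GCD(14, 11) = 1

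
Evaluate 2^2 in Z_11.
2 = 2 (binary 10). Repeated squaring mod 11: 2^1 ≡ 2; 2^2 ≡ 2² = 4 ≡ 4. So 2^2 ≡ 4 (mod 11).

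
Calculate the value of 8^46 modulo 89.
Using repeated squaring. 46 = 32 + 8 + 4 + 2 (binary 101110). Repeated squaring mod 89: 8^1 ≡ 8; 8^2 ≡ 8² = 64 ≡ 64; 8^4 ≡ 64² = 4096 ≡ 2; 8^8 ≡ 2² = 4 ≡ 4; 8^16 ≡ 4² = 16 ≡ 16; 8^32 ≡ 16² = 256 ≡ 78. Multiply: 8^46 = 8^32 × 8^8 × 8^4 × 8^2 ≡ 78 × 4 × 2 × 64 (mod 89): 78 × 4 = 312 ≡ 45; 45 × 2 = 90 ≡ 1; 1 × 64 = 64 ≡ 64. So 8^46 ≡ 64 (mod 89).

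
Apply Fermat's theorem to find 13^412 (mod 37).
By Fermat: 13^{36} ≡ 1 (mod 37). 412 ≡ 16 (mod 36). So 13^{412} ≡ 13^{16} ≡ 7 (mod 37)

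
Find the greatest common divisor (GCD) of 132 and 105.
3

Using the Euclidean algorithm:
132 = 1 × 105 + 27
105 = 3 × 27 + 24
27 = 1 × 24 + 3
24 = 8 × 3 + 0

GCD(132, 105) = 3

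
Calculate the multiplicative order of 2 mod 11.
Powers of 2 mod 11: 2^1≡2, 2^2≡4, 2^3≡8, 2^4≡5, 2^5≡10, 2^6≡9, 2^7≡7, 2^8≡3, 2^9≡6, 2^10≡1. Order = 10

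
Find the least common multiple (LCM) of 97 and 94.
9118

First find GCD(97, 94) using the Euclidean algorithm:
97 = 1 × 94 + 3
94 = 31 × 3 + 1
3 = 3 × 1 + 0
GCD(97, 94) = 1

LCM formula: LCM(a, b) = (a × b) / GCD(a, b)
LCM(97, 94) = (97 × 94) / 1
LCM(97, 94) = 9118 / 1
LCM(97, 94) = 9118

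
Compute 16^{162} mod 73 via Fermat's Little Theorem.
1

By Fermat's Little Theorem, a^(p-1) ≡ 1 (mod p) for prime p and gcd(a, p) = 1
Here p = 73, so 16^72 ≡ 1 (mod 73)
We can reduce the exponent: 162 mod 72 = 18
So 16^162 ≡ 16^18 (mod 73)
Computing: 16^18 mod 73 = 1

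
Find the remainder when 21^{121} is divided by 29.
By Fermat: 21^{28} ≡ 1 (mod 29). 121 = 4×28 + 9. So 21^{121} ≡ 21^{9} ≡ 14 (mod 29)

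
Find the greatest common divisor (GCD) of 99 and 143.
11

Using the Euclidean algorithm:
99 = 0 × 143 + 99
143 = 1 × 99 + 44
99 = 2 × 44 + 11
44 = 4 × 11 + 0

GCD(99, 143) = 11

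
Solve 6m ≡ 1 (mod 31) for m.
6^(-1) ≡ 26 (mod 31). Verification: 6 × 26 = 156 ≡ 1 (mod 31)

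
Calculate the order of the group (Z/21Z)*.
12

Prime factorization: 21 = 3 × 7
Using the formula φ(n) = n × Π(1 - 1/p) for each prime factor p:
φ(21) = 21 × (1 - 1/3) × (1 - 1/7)
φ(21) = 12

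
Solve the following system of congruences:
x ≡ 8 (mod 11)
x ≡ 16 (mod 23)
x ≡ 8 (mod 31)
7169

Using the Chinese Remainder Theorem:
M = product of moduli = 7843
For equation 1: M_1 = 713, 713 ≡ 9 (mod 11), inverse of 713 mod 11 is 5 (check: 9 × 5 = 45 ≡ 1 (mod 11))
For equation 2: M_2 = 341, 341 ≡ 19 (mod 23), inverse of 341 mod 23 is 17 (check: 19 × 17 = 323 ≡ 1 (mod 23))
For equation 3: M_3 = 253, 253 ≡ 5 (mod 31), inverse of 253 mod 31 is 25 (check: 5 × 25 = 125 ≡ 1 (mod 31))
Combine: x ≡ Σ r_i×M_i×(M_i⁻¹ mod m_i) = 8×713×5 + 16×341×17 + 8×253×25 = 28520 + 92752 + 50600 = 171872
171872 mod 7843 = 7169
x ≡ 7169 (mod 7843)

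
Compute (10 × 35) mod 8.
6

(10 × 35) = 350
350 mod 8 = 6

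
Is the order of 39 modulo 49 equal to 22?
No, the actual order is 21, not 22.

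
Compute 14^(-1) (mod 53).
14^(-1) ≡ 19 (mod 53). Verification: 14 × 19 = 266 ≡ 1 (mod 53)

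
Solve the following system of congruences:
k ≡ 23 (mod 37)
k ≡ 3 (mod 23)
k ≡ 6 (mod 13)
578

Using the Chinese Remainder Theorem:
M = product of moduli = 11063
For equation 1: M_1 = 299, 299 ≡ 3 (mod 37), inverse of 299 mod 37 is 25 (check: 3 × 25 = 75 ≡ 1 (mod 37))
For equation 2: M_2 = 481, 481 ≡ 21 (mod 23), inverse of 481 mod 23 is 11 (check: 21 × 11 = 231 ≡ 1 (mod 23))
For equation 3: M_3 = 851, 851 ≡ 6 (mod 13), inverse of 851 mod 13 is 11 (check: 6 × 11 = 66 ≡ 1 (mod 13))
Combine: k ≡ Σ r_i×M_i×(M_i⁻¹ mod m_i) = 23×299×25 + 3×481×11 + 6×851×11 = 171925 + 15873 + 56166 = 243964
243964 mod 11063 = 578
k ≡ 578 (mod 11063)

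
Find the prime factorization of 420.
2^2 × 3 × 5 × 7

Divide by primes starting from smallest:
420 ÷ 2 = 210
210 ÷ 2 = 105
105 ÷ 3 = 35
35 ÷ 5 = 7
7 ÷ 7 = 1

420 = 2^2 × 3 × 5 × 7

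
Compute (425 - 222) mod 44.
27

(425 - 222) = 203
203 mod 44 = 27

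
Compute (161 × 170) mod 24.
10

(161 × 170) = 27370
27370 mod 24 = 10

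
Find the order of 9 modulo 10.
Powers of 9 mod 10: 9^1≡9, 9^2≡1. Order = 2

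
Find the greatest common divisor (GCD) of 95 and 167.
1

Using the Euclidean algorithm:
95 = 0 × 167 + 95
167 = 1 × 95 + 72
95 = 1 × 72 + 23
72 = 3 × 23 + 3
23 = 7 × 3 + 2
3 = 1 × 2 + 1
2 = 2 × 1 + 0

GCD(95, 167) = 1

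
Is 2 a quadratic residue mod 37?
By Euler's criterion: 2^{18} ≡ 36 (mod 37). Since this equals -1 (≡ 36), 2 is not a QR.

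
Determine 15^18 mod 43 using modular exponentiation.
Using repeated squaring. 18 = 16 + 2 (binary 10010). Repeated squaring mod 43: 15^1 ≡ 15; 15^2 ≡ 15² = 225 ≡ 10; 15^4 ≡ 10² = 100 ≡ 14; 15^8 ≡ 14² = 196 ≡ 24; 15^16 ≡ 24² = 576 ≡ 17. Multiply: 15^18 = 15^16 × 15^2 ≡ 17 × 10 (mod 43): 17 × 10 = 170 ≡ 41. So 15^18 ≡ 41 (mod 43).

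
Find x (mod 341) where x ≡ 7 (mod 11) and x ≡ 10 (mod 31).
M = 11 × 31 = 341. M₁ = 31, y₁ ≡ 5 (mod 11). M₂ = 11, y₂ ≡ 17 (mod 31). x = 7×31×5 + 10×11×17 ≡ 227 (mod 341)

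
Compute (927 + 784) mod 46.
9

(927 + 784) = 1711
1711 mod 46 = 9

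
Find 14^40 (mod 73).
Using repeated squaring. 40 = 32 + 8 (binary 101000). Repeated squaring mod 73: 14^1 ≡ 14; 14^2 ≡ 14² = 196 ≡ 50; 14^4 ≡ 50² = 2500 ≡ 18; 14^8 ≡ 18² = 324 ≡ 32; 14^16 ≡ 32² = 1024 ≡ 2; 14^32 ≡ 2² = 4 ≡ 4. Multiply: 14^40 = 14^32 × 14^8 ≡ 4 × 32 (mod 73): 4 × 32 = 128 ≡ 55. So 14^40 ≡ 55 (mod 73).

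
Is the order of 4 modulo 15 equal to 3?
No, the actual order is 2, not 3.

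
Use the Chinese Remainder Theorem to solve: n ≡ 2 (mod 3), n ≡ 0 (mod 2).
M = 3 × 2 = 6. M₁ = 2, y₁ ≡ 2 (mod 3). M₂ = 3, y₂ ≡ 1 (mod 2). n = 2×2×2 + 0×3×1 ≡ 2 (mod 6)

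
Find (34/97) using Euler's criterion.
(34/97) = 34^{48} mod 97 = -1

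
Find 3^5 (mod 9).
5 = 4 + 1 (binary 101). Repeated squaring mod 9: 3^1 ≡ 3; 3^2 ≡ 3² = 9 ≡ 0; 3^4 ≡ 0² = 0 ≡ 0. Multiply: 3^5 = 3^4 × 3^1 ≡ 0 × 3 (mod 9): 0 × 3 = 0 ≡ 0. So 3^5 ≡ 0 (mod 9).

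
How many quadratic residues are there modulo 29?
For prime 29, there are (p-1)/2 = (29-1)/2 = 14 quadratic residues (excluding 0).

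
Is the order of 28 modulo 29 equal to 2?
Yes, ord_29(28) = 2.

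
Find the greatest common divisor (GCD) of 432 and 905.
1

Using the Euclidean algorithm:
432 = 0 × 905 + 432
905 = 2 × 432 + 41
432 = 10 × 41 + 22
41 = 1 × 22 + 19
22 = 1 × 19 + 3
19 = 6 × 3 + 1
3 = 3 × 1 + 0

GCD(432, 905) = 1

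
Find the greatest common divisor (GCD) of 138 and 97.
1

Using the Euclidean algorithm:
138 = 1 × 97 + 41
97 = 2 × 41 + 15
41 = 2 × 15 + 11
15 = 1 × 11 + 4
11 = 2 × 4 + 3
4 = 1 × 3 + 1
3 = 3 × 1 + 0

GCD(138, 97) = 1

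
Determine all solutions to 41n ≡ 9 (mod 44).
41

Since gcd(41, 44) = 1 divides 9, a solution exists.
Multiply both sides by the inverse of 41 mod 44:
  41^(-1) mod 44 = 29
  x ≡ 29 × 9 ≡ 261 ≡ 41 (mod 44)
Verification: 41 × 41 = 1681 = 38 × 44 + 9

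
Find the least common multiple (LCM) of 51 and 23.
1173

First find GCD(51, 23) using the Euclidean algorithm:
51 = 2 × 23 + 5
23 = 4 × 5 + 3
5 = 1 × 3 + 2
3 = 1 × 2 + 1
2 = 2 × 1 + 0
GCD(51, 23) = 1

LCM formula: LCM(a, b) = (a × b) / GCD(a, b)
LCM(51, 23) = (51 × 23) / 1
LCM(51, 23) = 1173 / 1
LCM(51, 23) = 1173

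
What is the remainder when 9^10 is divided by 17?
10 = 8 + 2 (binary 1010). Repeated squaring mod 17: 9^1 ≡ 9; 9^2 ≡ 9² = 81 ≡ 13; 9^4 ≡ 13² = 169 ≡ 16; 9^8 ≡ 16² = 256 ≡ 1. Multiply: 9^10 = 9^8 × 9^2 ≡ 1 × 13 (mod 17): 1 × 13 = 13 ≡ 13. So 9^10 ≡ 13 (mod 17).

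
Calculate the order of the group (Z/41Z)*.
40

Prime factorization: 41 = 41
Using the formula φ(n) = n × Π(1 - 1/p) for each prime factor p:
φ(41) = 41 × (1 - 1/41)
φ(41) = 40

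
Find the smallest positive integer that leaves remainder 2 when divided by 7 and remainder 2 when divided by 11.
M = 7 × 11 = 77. M₁ = 11, y₁ ≡ 2 (mod 7). M₂ = 7, y₂ ≡ 8 (mod 11). r = 2×11×2 + 2×7×8 ≡ 2 (mod 77). The smallest positive such number is 2.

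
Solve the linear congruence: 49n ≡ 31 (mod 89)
86

Since gcd(49, 89) = 1 divides 31, a solution exists.
Multiply both sides by the inverse of 49 mod 89:
  49^(-1) mod 89 = 20
  x ≡ 20 × 31 ≡ 620 ≡ 86 (mod 89)
Verification: 49 × 86 = 4214 = 47 × 89 + 31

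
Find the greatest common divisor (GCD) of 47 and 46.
1

Using the Euclidean algorithm:
47 = 1 × 46 + 1
46 = 46 × 1 + 0

GCD(47, 46) = 1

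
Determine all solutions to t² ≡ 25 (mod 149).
The square roots of 25 mod 149 are 5 and 144. Verify: 5² = 25 ≡ 25 (mod 149)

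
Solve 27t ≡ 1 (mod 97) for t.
18

Using Extended Euclidean Algorithm:
gcd(27, 97) = 1
Bezout coefficients: 27 × 18 + 97 × -5 = 1
So 27 × 18 ≡ 1 (mod 97)
The inverse is 18 mod 97 = 18
Verification: 27 × 18 = 486 = 5 × 97 + 1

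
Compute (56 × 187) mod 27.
23

(56 × 187) = 10472
10472 mod 27 = 23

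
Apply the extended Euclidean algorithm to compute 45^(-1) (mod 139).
Extended GCD: 45(34) + 139(-11) = 1. So 45^(-1) ≡ 34 ≡ 34 (mod 139). Verify: 45 × 34 = 1530 ≡ 1 (mod 139)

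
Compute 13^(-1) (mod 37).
13^(-1) ≡ 20 (mod 37). Verification: 13 × 20 = 260 ≡ 1 (mod 37)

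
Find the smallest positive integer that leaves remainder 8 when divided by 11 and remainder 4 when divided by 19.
M = 11 × 19 = 209. M₁ = 19, y₁ ≡ 7 (mod 11). M₂ = 11, y₂ ≡ 7 (mod 19). m = 8×19×7 + 4×11×7 ≡ 118 (mod 209). The smallest positive such number is 118.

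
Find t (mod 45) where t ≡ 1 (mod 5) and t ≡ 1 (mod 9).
M = 5 × 9 = 45. M₁ = 9, y₁ ≡ 4 (mod 5). M₂ = 5, y₂ ≡ 2 (mod 9). t = 1×9×4 + 1×5×2 ≡ 1 (mod 45)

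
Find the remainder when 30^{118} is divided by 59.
By Fermat: 30^{58} ≡ 1 (mod 59). 118 = 2×58 + 2. So 30^{118} ≡ 30^{2} ≡ 15 (mod 59)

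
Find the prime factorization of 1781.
13 × 137

Divide by primes starting from smallest:
1781 ÷ 13 = 137
137 ÷ 137 = 1

1781 = 13 × 137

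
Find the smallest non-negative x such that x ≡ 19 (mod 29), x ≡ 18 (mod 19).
512

Using the Chinese Remainder Theorem:
M = product of moduli = 551
For equation 1: M_1 = 19, 19 ≡ 19 (mod 29), inverse of 19 mod 29 is 26 (check: 19 × 26 = 494 ≡ 1 (mod 29))
For equation 2: M_2 = 29, 29 ≡ 10 (mod 19), inverse of 29 mod 19 is 2 (check: 10 × 2 = 20 ≡ 1 (mod 19))
Combine: x ≡ Σ r_i×M_i×(M_i⁻¹ mod m_i) = 19×19×26 + 18×29×2 = 9386 + 1044 = 10430
10430 mod 551 = 512
x ≡ 512 (mod 551)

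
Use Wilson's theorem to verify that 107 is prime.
(106)! mod 107 = 106. Since this equals -1 (mod 107), Wilson confirms 107 is prime.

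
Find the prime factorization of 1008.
2^4 × 3^2 × 7

Divide by primes starting from smallest:
1008 ÷ 2 = 504
504 ÷ 2 = 252
252 ÷ 2 = 126
126 ÷ 2 = 63
63 ÷ 3 = 21
21 ÷ 3 = 7
7 ÷ 7 = 1

1008 = 2^4 × 3^2 × 7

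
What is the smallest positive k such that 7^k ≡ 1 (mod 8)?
Powers of 7 mod 8: 7^1≡7, 7^2≡1. Order = 2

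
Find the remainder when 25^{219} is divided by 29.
By Fermat: 25^{28} ≡ 1 (mod 29). 219 = 7×28 + 23. So 25^{219} ≡ 25^{23} ≡ 16 (mod 29)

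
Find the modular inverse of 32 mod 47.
32^(-1) ≡ 25 (mod 47). Verification: 32 × 25 = 800 ≡ 1 (mod 47)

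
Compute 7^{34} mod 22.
3

Using successive squaring:
Binary expansion of 34: 100010
Powers of 7 mod 22 (each is the square of the previous):
  7^1 ≡ 7 (mod 22)
  7^2 ≡ 7² = 49 ≡ 5 (mod 22)
  7^4 ≡ 5² = 25 ≡ 3 (mod 22)
  7^8 ≡ 3² = 9 ≡ 9 (mod 22)
  7^16 ≡ 9² = 81 ≡ 15 (mod 22)
  7^32 ≡ 15² = 225 ≡ 5 (mod 22)
34 = 32 + 2, so 7^34 = 7^32 × 7^2 ≡ 5 × 5 (mod 22)
Multiplying step by step:
  5 × 5 = 25 ≡ 3 (mod 22)
Result: 7^34 ≡ 3 (mod 22)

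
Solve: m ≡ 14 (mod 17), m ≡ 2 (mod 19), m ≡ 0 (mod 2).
M = 17 × 19 × 2 = 646. M₁ = 38, y₁ ≡ 13 (mod 17). M₂ = 34, y₂ ≡ 14 (mod 19). M₃ = 323, y₃ ≡ 1 (mod 2). m = 14×38×13 + 2×34×14 + 0×323×1 ≡ 116 (mod 646)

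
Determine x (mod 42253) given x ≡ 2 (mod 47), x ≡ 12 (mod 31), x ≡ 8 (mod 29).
35910

Using the Chinese Remainder Theorem:
M = product of moduli = 42253
For equation 1: M_1 = 899, 899 ≡ 6 (mod 47), inverse of 899 mod 47 is 8 (check: 6 × 8 = 48 ≡ 1 (mod 47))
For equation 2: M_2 = 1363, 1363 ≡ 30 (mod 31), inverse of 1363 mod 31 is 30 (check: 30 × 30 = 900 ≡ 1 (mod 31))
For equation 3: M_3 = 1457, 1457 ≡ 7 (mod 29), inverse of 1457 mod 29 is 25 (check: 7 × 25 = 175 ≡ 1 (mod 29))
Combine: x ≡ Σ r_i×M_i×(M_i⁻¹ mod m_i) = 2×899×8 + 12×1363×30 + 8×1457×25 = 14384 + 490680 + 291400 = 796464
796464 mod 42253 = 35910
x ≡ 35910 (mod 42253)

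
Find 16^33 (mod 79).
Using repeated squaring. 33 = 32 + 1 (binary 100001). Repeated squaring mod 79: 16^1 ≡ 16; 16^2 ≡ 16² = 256 ≡ 19; 16^4 ≡ 19² = 361 ≡ 45; 16^8 ≡ 45² = 2025 ≡ 50; 16^16 ≡ 50² = 2500 ≡ 51; 16^32 ≡ 51² = 2601 ≡ 73. Multiply: 16^33 = 16^32 × 16^1 ≡ 73 × 16 (mod 79): 73 × 16 = 1168 ≡ 62. So 16^33 ≡ 62 (mod 79).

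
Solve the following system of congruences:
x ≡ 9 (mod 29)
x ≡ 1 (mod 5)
96

Using the Chinese Remainder Theorem:
M = product of moduli = 145
For equation 1: M_1 = 5, 5 ≡ 5 (mod 29), inverse of 5 mod 29 is 6 (check: 5 × 6 = 30 ≡ 1 (mod 29))
For equation 2: M_2 = 29, 29 ≡ 4 (mod 5), inverse of 29 mod 5 is 4 (check: 4 × 4 = 16 ≡ 1 (mod 5))
Combine: x ≡ Σ r_i×M_i×(M_i⁻¹ mod m_i) = 9×5×6 + 1×29×4 = 270 + 116 = 386
386 mod 145 = 96
x ≡ 96 (mod 145)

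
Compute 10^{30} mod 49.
36

Using successive squaring:
Binary expansion of 30: 11110
Powers of 10 mod 49 (each is the square of the previous):
  10^1 ≡ 10 (mod 49)
  10^2 ≡ 10² = 100 ≡ 2 (mod 49)
  10^4 ≡ 2² = 4 ≡ 4 (mod 49)
  10^8 ≡ 4² = 16 ≡ 16 (mod 49)
  10^16 ≡ 16² = 256 ≡ 11 (mod 49)
30 = 16 + 8 + 4 + 2, so 10^30 = 10^16 × 10^8 × 10^4 × 10^2 ≡ 11 × 16 × 4 × 2 (mod 49)
Multiplying step by step:
  11 × 16 = 176 ≡ 29 (mod 49)
  29 × 4 = 116 ≡ 18 (mod 49)
  18 × 2 = 36 ≡ 36 (mod 49)
Result: 10^30 ≡ 36 (mod 49)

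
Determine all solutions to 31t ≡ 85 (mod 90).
55

Since gcd(31, 90) = 1 divides 85, a solution exists.
Multiply both sides by the inverse of 31 mod 90:
  31^(-1) mod 90 = 61
  x ≡ 61 × 85 ≡ 5185 ≡ 55 (mod 90)
Verification: 31 × 55 = 1705 = 18 × 90 + 85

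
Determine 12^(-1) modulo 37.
12^(-1) ≡ 34 (mod 37). Verification: 12 × 34 = 408 ≡ 1 (mod 37)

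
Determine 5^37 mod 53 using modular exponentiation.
Using repeated squaring. 37 = 32 + 4 + 1 (binary 100101). Repeated squaring mod 53: 5^1 ≡ 5; 5^2 ≡ 5² = 25 ≡ 25; 5^4 ≡ 25² = 625 ≡ 42; 5^8 ≡ 42² = 1764 ≡ 15; 5^16 ≡ 15² = 225 ≡ 13; 5^32 ≡ 13² = 169 ≡ 10. Multiply: 5^37 = 5^32 × 5^4 × 5^1 ≡ 10 × 42 × 5 (mod 53): 10 × 42 = 420 ≡ 49; 49 × 5 = 245 ≡ 33. So 5^37 ≡ 33 (mod 53).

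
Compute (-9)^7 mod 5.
(-9) ≡ 1 (mod 5). 7 = 4 + 2 + 1 (binary 111). Repeated squaring mod 5: 1^1 ≡ 1; 1^2 ≡ 1² = 1 ≡ 1; 1^4 ≡ 1² = 1 ≡ 1. Multiply: (-9)^7 ≡ 1^4 × 1^2 × 1^1 ≡ 1 × 1 × 1 (mod 5): 1 × 1 = 1 ≡ 1; 1 × 1 = 1 ≡ 1. So (-9)^7 ≡ 1 (mod 5).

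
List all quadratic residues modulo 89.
QRs mod 89: {1, 2, 4, 5, 8, 9, 10, 11, 16, 17, 18, 20, 21, 22, 25, 32, 34, 36, 39, 40, 42, 44, 45, 47, 49, 50, 53, 55, 57, 64, 67, 68, 69, 71, 72, 73, 78, 79, 80, 81, 84, 85, 87, 88}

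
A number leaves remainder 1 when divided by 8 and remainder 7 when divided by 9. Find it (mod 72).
M = 8 × 9 = 72. M₁ = 9, y₁ ≡ 1 (mod 8). M₂ = 8, y₂ ≡ 8 (mod 9). z = 1×9×1 + 7×8×8 ≡ 25 (mod 72)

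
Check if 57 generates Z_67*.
p - 1 = 66 has prime divisors 2, 3, 11. Check 57^(66/q) mod 67 for each: 57^(66/2) = 57^33 ≡ 66, 57^(66/3) = 57^22 ≡ 37, 57^(66/11) = 57^6 ≡ 25 (mod 67). None of these is 1, so 57 has order 66 = φ(67), so it is a primitive root mod 67.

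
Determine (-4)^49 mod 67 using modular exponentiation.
Using repeated squaring. (-4) ≡ 63 (mod 67). 49 = 32 + 16 + 1 (binary 110001). Repeated squaring mod 67: 63^1 ≡ 63; 63^2 ≡ 63² = 3969 ≡ 16; 63^4 ≡ 16² = 256 ≡ 55; 63^8 ≡ 55² = 3025 ≡ 10; 63^16 ≡ 10² = 100 ≡ 33; 63^32 ≡ 33² = 1089 ≡ 17. Multiply: (-4)^49 ≡ 63^32 × 63^16 × 63^1 ≡ 17 × 33 × 63 (mod 67): 17 × 33 = 561 ≡ 25; 25 × 63 = 1575 ≡ 34. So (-4)^49 ≡ 34 (mod 67).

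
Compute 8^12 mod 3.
Using Fermat: 8^{2} ≡ 1 (mod 3). 12 ≡ 0 (mod 2). So 8^{12} ≡ 8^{0} ≡ 1 (mod 3)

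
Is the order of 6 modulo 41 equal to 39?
No, the actual order is 40, not 39.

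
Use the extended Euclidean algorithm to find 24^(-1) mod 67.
Extended GCD: 24(14) + 67(-5) = 1. So 24^(-1) ≡ 14 ≡ 14 (mod 67). Verify: 24 × 14 = 336 ≡ 1 (mod 67)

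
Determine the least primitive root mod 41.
p - 1 = 40 has prime divisors 2, 5. h is a primitive root mod 41 iff h^(40/q) ≢ 1 (mod 41) for each such q.
h = 2: 2^20 ≡ 1, 2^8 ≡ 10 (mod 41); 2^20 ≡ 1, so not a primitive root.
h = 3: 3^20 ≡ 40, 3^8 ≡ 1 (mod 41); 3^8 ≡ 1, so not a primitive root.
h = 4: 4^20 ≡ 1, 4^8 ≡ 18 (mod 41); 4^20 ≡ 1, so not a primitive root.
h = 5: 5^20 ≡ 1, 5^8 ≡ 18 (mod 41); 5^20 ≡ 1, so not a primitive root.
h = 6: 6^20 ≡ 40, 6^8 ≡ 10 (mod 41); none is 1, so 6 has order 40 and is a primitive root.
The smallest primitive root mod 41 is g = 6.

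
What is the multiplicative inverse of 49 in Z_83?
49^(-1) ≡ 61 (mod 83). Verification: 49 × 61 = 2989 ≡ 1 (mod 83)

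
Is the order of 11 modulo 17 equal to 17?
No, the actual order is 16, not 17.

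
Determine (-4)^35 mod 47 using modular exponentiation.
Using repeated squaring. (-4) ≡ 43 (mod 47). 35 = 32 + 2 + 1 (binary 100011). Repeated squaring mod 47: 43^1 ≡ 43; 43^2 ≡ 43² = 1849 ≡ 16; 43^4 ≡ 16² = 256 ≡ 21; 43^8 ≡ 21² = 441 ≡ 18; 43^16 ≡ 18² = 324 ≡ 42; 43^32 ≡ 42² = 1764 ≡ 25. Multiply: (-4)^35 ≡ 43^32 × 43^2 × 43^1 ≡ 25 × 16 × 43 (mod 47): 25 × 16 = 400 ≡ 24; 24 × 43 = 1032 ≡ 45. So (-4)^35 ≡ 45 (mod 47).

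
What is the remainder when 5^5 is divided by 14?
5 = 4 + 1 (binary 101). Repeated squaring mod 14: 5^1 ≡ 5; 5^2 ≡ 5² = 25 ≡ 11; 5^4 ≡ 11² = 121 ≡ 9. Multiply: 5^5 = 5^4 × 5^1 ≡ 9 × 5 (mod 14): 9 × 5 = 45 ≡ 3. So 5^5 ≡ 3 (mod 14).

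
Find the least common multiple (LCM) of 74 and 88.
3256

First find GCD(74, 88) using the Euclidean algorithm:
74 = 0 × 88 + 74
88 = 1 × 74 + 14
74 = 5 × 14 + 4
14 = 3 × 4 + 2
4 = 2 × 2 + 0
GCD(74, 88) = 2

LCM formula: LCM(a, b) = (a × b) / GCD(a, b)
LCM(74, 88) = (74 × 88) / 2
LCM(74, 88) = 6512 / 2
LCM(74, 88) = 3256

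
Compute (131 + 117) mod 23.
18

(131 + 117) = 248
248 mod 23 = 18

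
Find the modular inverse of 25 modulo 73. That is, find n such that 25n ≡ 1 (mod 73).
38

Using Extended Euclidean Algorithm:
gcd(25, 73) = 1
Bezout coefficients: 25 × -35 + 73 × 12 = 1
So 25 × -35 ≡ 1 (mod 73)
The inverse is -35 mod 73 = 38
Verification: 25 × 38 = 950 = 13 × 73 + 1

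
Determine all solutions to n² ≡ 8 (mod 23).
The square roots of 8 mod 23 are 13 and 10. Verify: 13² = 169 ≡ 8 (mod 23)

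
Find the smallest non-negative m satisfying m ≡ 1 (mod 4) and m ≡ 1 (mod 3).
M = 4 × 3 = 12. M₁ = 3, y₁ ≡ 3 (mod 4). M₂ = 4, y₂ ≡ 1 (mod 3). m = 1×3×3 + 1×4×1 ≡ 1 (mod 12)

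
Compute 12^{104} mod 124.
80

Using successive squaring:
Binary expansion of 104: 1101000
Powers of 12 mod 124 (each is the square of the previous):
  12^1 ≡ 12 (mod 124)
  12^2 ≡ 12² = 144 ≡ 20 (mod 124)
  12^4 ≡ 20² = 400 ≡ 28 (mod 124)
  12^8 ≡ 28² = 784 ≡ 40 (mod 124)
  12^16 ≡ 40² = 1600 ≡ 112 (mod 124)
  12^32 ≡ 112² = 12544 ≡ 20 (mod 124)
  12^64 ≡ 20² = 400 ≡ 28 (mod 124)
104 = 64 + 32 + 8, so 12^104 = 12^64 × 12^32 × 12^8 ≡ 28 × 20 × 40 (mod 124)
Multiplying step by step:
  28 × 20 = 560 ≡ 64 (mod 124)
  64 × 40 = 2560 ≡ 80 (mod 124)
Result: 12^104 ≡ 80 (mod 124)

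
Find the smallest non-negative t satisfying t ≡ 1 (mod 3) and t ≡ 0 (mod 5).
M = 3 × 5 = 15. M₁ = 5, y₁ ≡ 2 (mod 3). M₂ = 3, y₂ ≡ 2 (mod 5). t = 1×5×2 + 0×3×2 ≡ 10 (mod 15)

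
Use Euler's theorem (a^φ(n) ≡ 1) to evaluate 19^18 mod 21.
By Euler: 19^{12} ≡ 1 (mod 21) since gcd(19, 21) = 1. 18 = 1×12 + 6. So 19^{18} ≡ 19^{6} ≡ 1 (mod 21)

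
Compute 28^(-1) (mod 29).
28^(-1) ≡ 28 (mod 29). Verification: 28 × 28 = 784 ≡ 1 (mod 29)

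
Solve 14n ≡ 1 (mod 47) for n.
14^(-1) ≡ 37 (mod 47). Verification: 14 × 37 = 518 ≡ 1 (mod 47)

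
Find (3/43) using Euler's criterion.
(3/43) = 3^{21} mod 43 = -1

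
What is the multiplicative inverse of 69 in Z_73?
18

Using Extended Euclidean Algorithm:
gcd(69, 73) = 1
Bezout coefficients: 69 × 18 + 73 × -17 = 1
So 69 × 18 ≡ 1 (mod 73)
The inverse is 18 mod 73 = 18
Verification: 69 × 18 = 1242 = 17 × 73 + 1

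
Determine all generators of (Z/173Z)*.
Primitive roots mod 173: {2, 3, 5, 7, 8, 11, 12, 17, 18, 19, 20, 26, 27, 28, 30, 32, 39, 42, 44, 45, 46, 48, 50, 53, 58, 59, 61, 62, 63, 65, 66, 68, 69, 70, 71, 72, 74, 75, 76, 79, 82, 86, 87, 91, 94, 97, 98, 99, 101, 102, 103, 104, 105, 107, 108, 110, 111, 112, 114, 115, 120, 123, 125, 127, 128, 129, 131, 134, 141, 143, 145, 146, 147, 153, 154, 155, 156, 161, 162, 165, 166, 168, 170, 171}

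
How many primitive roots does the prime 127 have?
Number of primitive roots mod 127 = φ(126) = 36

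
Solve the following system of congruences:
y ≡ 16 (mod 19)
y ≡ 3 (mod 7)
73

Using the Chinese Remainder Theorem:
M = product of moduli = 133
For equation 1: M_1 = 7, 7 ≡ 7 (mod 19), inverse of 7 mod 19 is 11 (check: 7 × 11 = 77 ≡ 1 (mod 19))
For equation 2: M_2 = 19, 19 ≡ 5 (mod 7), inverse of 19 mod 7 is 3 (check: 5 × 3 = 15 ≡ 1 (mod 7))
Combine: y ≡ Σ r_i×M_i×(M_i⁻¹ mod m_i) = 16×7×11 + 3×19×3 = 1232 + 171 = 1403
1403 mod 133 = 73
y ≡ 73 (mod 133)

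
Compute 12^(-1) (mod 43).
12^(-1) ≡ 18 (mod 43). Verification: 12 × 18 = 216 ≡ 1 (mod 43)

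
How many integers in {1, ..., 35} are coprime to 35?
24

Prime factorization: 35 = 5 × 7
Using the formula φ(n) = n × Π(1 - 1/p) for each prime factor p:
φ(35) = 35 × (1 - 1/5) × (1 - 1/7)
φ(35) = 24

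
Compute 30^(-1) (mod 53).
30^(-1) ≡ 23 (mod 53). Verification: 30 × 23 = 690 ≡ 1 (mod 53)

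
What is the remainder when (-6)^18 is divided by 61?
Using repeated squaring. (-6) ≡ 55 (mod 61). 18 = 16 + 2 (binary 10010). Repeated squaring mod 61: 55^1 ≡ 55; 55^2 ≡ 55² = 3025 ≡ 36; 55^4 ≡ 36² = 1296 ≡ 15; 55^8 ≡ 15² = 225 ≡ 42; 55^16 ≡ 42² = 1764 ≡ 56. Multiply: (-6)^18 ≡ 55^16 × 55^2 ≡ 56 × 36 (mod 61): 56 × 36 = 2016 ≡ 3. So (-6)^18 ≡ 3 (mod 61).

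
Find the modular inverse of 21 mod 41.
21^(-1) ≡ 2 (mod 41). Verification: 21 × 2 = 42 ≡ 1 (mod 41)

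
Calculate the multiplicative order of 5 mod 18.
Powers of 5 mod 18: 5^1≡5, 5^2≡7, 5^3≡17, 5^4≡13, 5^5≡11, 5^6≡1. Order = 6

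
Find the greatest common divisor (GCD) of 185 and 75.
5

Using the Euclidean algorithm:
185 = 2 × 75 + 35
75 = 2 × 35 + 5
35 = 7 × 5 + 0

GCD(185, 75) = 5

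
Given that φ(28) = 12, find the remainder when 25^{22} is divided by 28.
By Euler: 25^{12} ≡ 1 (mod 28) since gcd(25, 28) = 1. 22 = 1×12 + 10. So 25^{22} ≡ 25^{10} ≡ 25 (mod 28)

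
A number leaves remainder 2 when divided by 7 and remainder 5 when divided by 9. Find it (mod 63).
M = 7 × 9 = 63. M₁ = 9, y₁ ≡ 4 (mod 7). M₂ = 7, y₂ ≡ 4 (mod 9). t = 2×9×4 + 5×7×4 ≡ 23 (mod 63)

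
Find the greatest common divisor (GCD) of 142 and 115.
1

Using the Euclidean algorithm:
142 = 1 × 115 + 27
115 = 4 × 27 + 7
27 = 3 × 7 + 6
7 = 1 × 6 + 1
6 = 6 × 1 + 0

GCD(142, 115) = 1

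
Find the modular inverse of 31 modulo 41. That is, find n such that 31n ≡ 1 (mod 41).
4

Using Extended Euclidean Algorithm:
gcd(31, 41) = 1
Bezout coefficients: 31 × 4 + 41 × -3 = 1
So 31 × 4 ≡ 1 (mod 41)
The inverse is 4 mod 41 = 4
Verification: 31 × 4 = 124 = 3 × 41 + 1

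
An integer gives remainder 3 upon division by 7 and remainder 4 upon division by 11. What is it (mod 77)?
M = 7 × 11 = 77. M₁ = 11, y₁ ≡ 2 (mod 7). M₂ = 7, y₂ ≡ 8 (mod 11). x = 3×11×2 + 4×7×8 ≡ 59 (mod 77). The smallest positive such number is 59.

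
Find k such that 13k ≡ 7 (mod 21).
7

Since gcd(13, 21) = 1 divides 7, a solution exists.
Multiply both sides by the inverse of 13 mod 21:
  13^(-1) mod 21 = 13
  x ≡ 13 × 7 ≡ 91 ≡ 7 (mod 21)
Verification: 13 × 7 = 91 = 4 × 21 + 7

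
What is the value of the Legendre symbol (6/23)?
(6/23) = 6^{11} mod 23 = 1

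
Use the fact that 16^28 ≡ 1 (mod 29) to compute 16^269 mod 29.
By Fermat: 16^{28} ≡ 1 (mod 29). 269 ≡ 17 (mod 28). So 16^{269} ≡ 16^{17} ≡ 7 (mod 29)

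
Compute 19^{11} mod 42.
31

Using successive squaring:
Binary expansion of 11: 1011
Powers of 19 mod 42 (each is the square of the previous):
  19^1 ≡ 19 (mod 42)
  19^2 ≡ 19² = 361 ≡ 25 (mod 42)
  19^4 ≡ 25² = 625 ≡ 37 (mod 42)
  19^8 ≡ 37² = 1369 ≡ 25 (mod 42)
11 = 8 + 2 + 1, so 19^11 = 19^8 × 19^2 × 19^1 ≡ 25 × 25 × 19 (mod 42)
Multiplying step by step:
  25 × 25 = 625 ≡ 37 (mod 42)
  37 × 19 = 703 ≡ 31 (mod 42)
Result: 19^11 ≡ 31 (mod 42)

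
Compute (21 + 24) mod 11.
1

(21 + 24) = 45
45 mod 11 = 1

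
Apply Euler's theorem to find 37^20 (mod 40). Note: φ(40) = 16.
By Euler: 37^{16} ≡ 1 (mod 40) since gcd(37, 40) = 1. 20 = 1×16 + 4. So 37^{20} ≡ 37^{4} ≡ 1 (mod 40)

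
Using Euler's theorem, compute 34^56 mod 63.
By Euler: 34^{36} ≡ 1 (mod 63) since gcd(34, 63) = 1. 56 = 1×36 + 20. So 34^{56} ≡ 34^{20} ≡ 22 (mod 63)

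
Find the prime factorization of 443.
443

Divide by primes starting from smallest:
443 ÷ 443 = 1

443 = 443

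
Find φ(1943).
1848

Prime factorization: 1943 = 29 × 67
Using the formula φ(n) = n × Π(1 - 1/p) for each prime factor p:
φ(1943) = 1943 × (1 - 1/29) × (1 - 1/67)
φ(1943) = 1848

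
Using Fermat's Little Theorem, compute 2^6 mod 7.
By Fermat's Little Theorem, 2^{6} ≡ 1 (mod 7) since 7 is prime and gcd(2, 7) = 1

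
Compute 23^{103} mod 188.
87

Using successive squaring:
Binary expansion of 103: 1100111
Powers of 23 mod 188 (each is the square of the previous):
  23^1 ≡ 23 (mod 188)
  23^2 ≡ 23² = 529 ≡ 153 (mod 188)
  23^4 ≡ 153² = 23409 ≡ 97 (mod 188)
  23^8 ≡ 97² = 9409 ≡ 9 (mod 188)
  23^16 ≡ 9² = 81 ≡ 81 (mod 188)
  23^32 ≡ 81² = 6561 ≡ 169 (mod 188)
  23^64 ≡ 169² = 28561 ≡ 173 (mod 188)
103 = 64 + 32 + 4 + 2 + 1, so 23^103 = 23^64 × 23^32 × 23^4 × 23^2 × 23^1 ≡ 173 × 169 × 97 × 153 × 23 (mod 188)
Multiplying step by step:
  173 × 169 = 29237 ≡ 97 (mod 188)
  97 × 97 = 9409 ≡ 9 (mod 188)
  9 × 153 = 1377 ≡ 61 (mod 188)
  61 × 23 = 1403 ≡ 87 (mod 188)
Result: 23^103 ≡ 87 (mod 188)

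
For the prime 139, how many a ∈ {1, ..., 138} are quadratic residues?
For prime 139, there are (p-1)/2 = (139-1)/2 = 69 quadratic residues (excluding 0).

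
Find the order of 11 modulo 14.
Powers of 11 mod 14: 11^1≡11, 11^2≡9, 11^3≡1. Order = 3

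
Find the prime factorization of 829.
829

Divide by primes starting from smallest:
829 ÷ 829 = 1

829 = 829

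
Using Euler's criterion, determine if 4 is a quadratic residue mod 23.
By Euler's criterion: 4^{11} ≡ 1 (mod 23). Since this equals 1, 4 is a QR.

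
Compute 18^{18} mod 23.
6

Using successive squaring:
Binary expansion of 18: 10010
Powers of 18 mod 23 (each is the square of the previous):
  18^1 ≡ 18 (mod 23)
  18^2 ≡ 18² = 324 ≡ 2 (mod 23)
  18^4 ≡ 2² = 4 ≡ 4 (mod 23)
  18^8 ≡ 4² = 16 ≡ 16 (mod 23)
  18^16 ≡ 16² = 256 ≡ 3 (mod 23)
18 = 16 + 2, so 18^18 = 18^16 × 18^2 ≡ 3 × 2 (mod 23)
Multiplying step by step:
  3 × 2 = 6 ≡ 6 (mod 23)
Result: 18^18 ≡ 6 (mod 23)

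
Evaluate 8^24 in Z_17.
Using Fermat: 8^{16} ≡ 1 (mod 17). 24 ≡ 8 (mod 16). So 8^{24} ≡ 8^{8} ≡ 1 (mod 17)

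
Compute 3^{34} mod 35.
4

Using successive squaring:
Binary expansion of 34: 100010
Powers of 3 mod 35 (each is the square of the previous):
  3^1 ≡ 3 (mod 35)
  3^2 ≡ 3² = 9 ≡ 9 (mod 35)
  3^4 ≡ 9² = 81 ≡ 11 (mod 35)
  3^8 ≡ 11² = 121 ≡ 16 (mod 35)
  3^16 ≡ 16² = 256 ≡ 11 (mod 35)
  3^32 ≡ 11² = 121 ≡ 16 (mod 35)
34 = 32 + 2, so 3^34 = 3^32 × 3^2 ≡ 16 × 9 (mod 35)
Multiplying step by step:
  16 × 9 = 144 ≡ 4 (mod 35)
Result: 3^34 ≡ 4 (mod 35)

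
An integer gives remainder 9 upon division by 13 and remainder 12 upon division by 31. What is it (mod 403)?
M = 13 × 31 = 403. M₁ = 31, y₁ ≡ 8 (mod 13). M₂ = 13, y₂ ≡ 12 (mod 31). k = 9×31×8 + 12×13×12 ≡ 74 (mod 403). The smallest positive such number is 74.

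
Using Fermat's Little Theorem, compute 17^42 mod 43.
By Fermat's Little Theorem, 17^{42} ≡ 1 (mod 43) since 43 is prime and gcd(17, 43) = 1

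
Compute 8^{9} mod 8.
0

Using successive squaring:
Binary expansion of 9: 1001
Powers of 8 mod 8 (each is the square of the previous):
  8^1 ≡ 0 (mod 8)
  8^2 ≡ 0² = 0 ≡ 0 (mod 8)
  8^4 ≡ 0² = 0 ≡ 0 (mod 8)
  8^8 ≡ 0² = 0 ≡ 0 (mod 8)
9 = 8 + 1, so 8^9 = 8^8 × 8^1 ≡ 0 × 0 (mod 8)
Multiplying step by step:
  0 × 0 = 0 ≡ 0 (mod 8)
Result: 8^9 ≡ 0 (mod 8)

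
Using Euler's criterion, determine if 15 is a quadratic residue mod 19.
By Euler's criterion: 15^{9} ≡ 18 (mod 19). Since this equals -1 (≡ 18), 15 is not a QR.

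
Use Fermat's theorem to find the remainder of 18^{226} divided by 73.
55

By Fermat's Little Theorem, a^(p-1) ≡ 1 (mod p) for prime p and gcd(a, p) = 1
Here p = 73, so 18^72 ≡ 1 (mod 73)
We can reduce the exponent: 226 mod 72 = 10
So 18^226 ≡ 18^10 (mod 73)
Computing: 18^10 mod 73 = 55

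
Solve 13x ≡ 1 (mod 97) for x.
15

Using Extended Euclidean Algorithm:
gcd(13, 97) = 1
Bezout coefficients: 13 × 15 + 97 × -2 = 1
So 13 × 15 ≡ 1 (mod 97)
The inverse is 15 mod 97 = 15
Verification: 13 × 15 = 195 = 2 × 97 + 1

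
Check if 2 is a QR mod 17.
By Euler's criterion: 2^{8} ≡ 1 (mod 17). Since this equals 1, 2 is a QR.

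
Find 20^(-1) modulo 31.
14

Using Extended Euclidean Algorithm:
gcd(20, 31) = 1
Bezout coefficients: 20 × 14 + 31 × -9 = 1
So 20 × 14 ≡ 1 (mod 31)
The inverse is 14 mod 31 = 14
Verification: 20 × 14 = 280 = 9 × 31 + 1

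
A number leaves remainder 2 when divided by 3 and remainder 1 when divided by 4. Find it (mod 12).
M = 3 × 4 = 12. M₁ = 4, y₁ ≡ 1 (mod 3). M₂ = 3, y₂ ≡ 3 (mod 4). y = 2×4×1 + 1×3×3 ≡ 5 (mod 12)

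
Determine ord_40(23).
Powers of 23 mod 40: 23^1≡23, 23^2≡9, 23^3≡7, 23^4≡1. Order = 4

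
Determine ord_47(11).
Powers of 11 mod 47: 11^1≡11, 11^2≡27, 11^3≡15, 11^4≡24, 11^5≡29, 11^6≡37, 11^7≡31, 11^8≡12, 11^9≡38, 11^10≡42, 11^11≡39, 11^12≡6, 11^13≡19, 11^14≡21, 11^15≡43, 11^16≡3, 11^17≡33, 11^18≡34, 11^19≡45, 11^20≡25, 11^21≡40, 11^22≡17, 11^23≡46, 11^24≡36, 11^25≡20, 11^26≡32, 11^27≡23, 11^28≡18, 11^29≡10, 11^30≡16, 11^31≡35, 11^32≡9, 11^33≡5, 11^34≡8, 11^35≡41, 11^36≡28, 11^37≡26, 11^38≡4, 11^39≡44, 11^40≡14, 11^41≡13, 11^42≡2, 11^43≡22, 11^44≡7, 11^45≡30, 11^46≡1. Order = 46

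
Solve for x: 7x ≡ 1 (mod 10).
3

Since gcd(7, 10) = 1 divides 1, a solution exists.
Multiply both sides by the inverse of 7 mod 10:
  7^(-1) mod 10 = 3
  x ≡ 3 × 1 ≡ 3 ≡ 3 (mod 10)
Verification: 7 × 3 = 21 = 2 × 10 + 1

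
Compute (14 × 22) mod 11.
0

(14 × 22) = 308
308 mod 11 = 0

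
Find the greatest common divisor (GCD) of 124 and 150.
2

Using the Euclidean algorithm:
124 = 0 × 150 + 124
150 = 1 × 124 + 26
124 = 4 × 26 + 20
26 = 1 × 20 + 6
20 = 3 × 6 + 2
6 = 3 × 2 + 0

GCD(124, 150) = 2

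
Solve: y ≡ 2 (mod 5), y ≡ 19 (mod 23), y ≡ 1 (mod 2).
M = 5 × 23 × 2 = 230. M₁ = 46, y₁ ≡ 1 (mod 5). M₂ = 10, y₂ ≡ 7 (mod 23). M₃ = 115, y₃ ≡ 1 (mod 2). y = 2×46×1 + 19×10×7 + 1×115×1 ≡ 157 (mod 230)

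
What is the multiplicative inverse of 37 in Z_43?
7

Using Extended Euclidean Algorithm:
gcd(37, 43) = 1
Bezout coefficients: 37 × 7 + 43 × -6 = 1
So 37 × 7 ≡ 1 (mod 43)
The inverse is 7 mod 43 = 7
Verification: 37 × 7 = 259 = 6 × 43 + 1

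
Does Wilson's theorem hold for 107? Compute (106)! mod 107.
(106)! mod 107 = 106. Since this equals -1 (mod 107), Wilson confirms 107 is prime.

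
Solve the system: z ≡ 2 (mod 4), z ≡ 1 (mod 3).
M = 4 × 3 = 12. M₁ = 3, y₁ ≡ 3 (mod 4). M₂ = 4, y₂ ≡ 1 (mod 3). z = 2×3×3 + 1×4×1 ≡ 10 (mod 12)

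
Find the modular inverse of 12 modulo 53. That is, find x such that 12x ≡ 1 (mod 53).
31

Using Extended Euclidean Algorithm:
gcd(12, 53) = 1
Bezout coefficients: 12 × -22 + 53 × 5 = 1
So 12 × -22 ≡ 1 (mod 53)
The inverse is -22 mod 53 = 31
Verification: 12 × 31 = 372 = 7 × 53 + 1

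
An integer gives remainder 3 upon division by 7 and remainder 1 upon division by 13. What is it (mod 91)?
M = 7 × 13 = 91. M₁ = 13, y₁ ≡ 6 (mod 7). M₂ = 7, y₂ ≡ 2 (mod 13). r = 3×13×6 + 1×7×2 ≡ 66 (mod 91). The smallest positive such number is 66.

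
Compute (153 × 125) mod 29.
14

(153 × 125) = 19125
19125 mod 29 = 14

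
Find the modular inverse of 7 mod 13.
7^(-1) ≡ 2 (mod 13). Verification: 7 × 2 = 14 ≡ 1 (mod 13)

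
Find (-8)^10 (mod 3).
(-8) ≡ 1 (mod 3). 10 = 8 + 2 (binary 1010). Repeated squaring mod 3: 1^1 ≡ 1; 1^2 ≡ 1² = 1 ≡ 1; 1^4 ≡ 1² = 1 ≡ 1; 1^8 ≡ 1² = 1 ≡ 1. Multiply: (-8)^10 ≡ 1^8 × 1^2 ≡ 1 × 1 (mod 3): 1 × 1 = 1 ≡ 1. So (-8)^10 ≡ 1 (mod 3).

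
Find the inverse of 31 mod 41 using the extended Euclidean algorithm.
Extended GCD: 31(4) + 41(-3) = 1. So 31^(-1) ≡ 4 ≡ 4 (mod 41). Verify: 31 × 4 = 124 ≡ 1 (mod 41)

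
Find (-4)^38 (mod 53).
Using repeated squaring. (-4) ≡ 49 (mod 53). 38 = 32 + 4 + 2 (binary 100110). Repeated squaring mod 53: 49^1 ≡ 49; 49^2 ≡ 49² = 2401 ≡ 16; 49^4 ≡ 16² = 256 ≡ 44; 49^8 ≡ 44² = 1936 ≡ 28; 49^16 ≡ 28² = 784 ≡ 42; 49^32 ≡ 42² = 1764 ≡ 15. Multiply: (-4)^38 ≡ 49^32 × 49^4 × 49^2 ≡ 15 × 44 × 16 (mod 53): 15 × 44 = 660 ≡ 24; 24 × 16 = 384 ≡ 13. So (-4)^38 ≡ 13 (mod 53).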